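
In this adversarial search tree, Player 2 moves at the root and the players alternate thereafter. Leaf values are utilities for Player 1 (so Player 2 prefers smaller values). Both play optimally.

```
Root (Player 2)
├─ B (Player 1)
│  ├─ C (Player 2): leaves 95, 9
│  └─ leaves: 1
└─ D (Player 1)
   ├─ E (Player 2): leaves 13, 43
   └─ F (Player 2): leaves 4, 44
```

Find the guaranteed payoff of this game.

9

C (Player 2): min(95, 9) = 9
B (Player 1): max(9, 1) = 9
E (Player 2): min(13, 43) = 13
F (Player 2): min(4, 44) = 4
D (Player 1): max(13, 4) = 13
Root (Player 2): min(9, 13) = 9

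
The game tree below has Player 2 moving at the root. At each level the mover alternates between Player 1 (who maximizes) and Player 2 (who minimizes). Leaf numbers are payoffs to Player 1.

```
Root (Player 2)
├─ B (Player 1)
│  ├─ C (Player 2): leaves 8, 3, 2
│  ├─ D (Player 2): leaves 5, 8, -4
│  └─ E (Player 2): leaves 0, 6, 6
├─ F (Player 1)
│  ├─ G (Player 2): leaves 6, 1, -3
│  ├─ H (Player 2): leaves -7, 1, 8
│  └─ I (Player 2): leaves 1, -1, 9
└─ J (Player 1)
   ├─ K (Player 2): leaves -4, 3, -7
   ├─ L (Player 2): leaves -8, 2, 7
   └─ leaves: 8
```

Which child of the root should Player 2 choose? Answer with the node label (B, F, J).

F

C (Player 2): min(8, 3, 2) = 2
D (Player 2): min(5, 8, -4) = -4
E (Player 2): min(0, 6, 6) = 0
B (Player 1): max(2, -4, 0) = 2
G (Player 2): min(6, 1, -3) = -3
H (Player 2): min(-7, 1, 8) = -7
I (Player 2): min(1, -1, 9) = -1
F (Player 1): max(-3, -7, -1) = -1
K (Player 2): min(-4, 3, -7) = -7
L (Player 2): min(-8, 2, 7) = -8
J (Player 1): max(-7, -8, 8) = 8
Root (Player 2): min(2, -1, 8) = -1
Player 2 picks the child with the lowest value: F (value -1).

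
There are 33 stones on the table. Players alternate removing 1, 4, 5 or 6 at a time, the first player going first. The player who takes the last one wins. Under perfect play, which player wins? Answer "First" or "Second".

Positions where the player to move wins (W) vs loses (L):
i:   0  1  2  3  4  5  6  7  8  9 10 11 12 13 14 15 16 17 18 19 20 21 22 23 24 25 26 27 28 29 30 31 32 33
     L  W  L  W  W  W  W  W  W  L  W  L  W  W  W  W  W  W  L  W  L  W  W  W  W  W  W  L  W  L  W  W  W  W
Position 33 is W, so the first player wins.

First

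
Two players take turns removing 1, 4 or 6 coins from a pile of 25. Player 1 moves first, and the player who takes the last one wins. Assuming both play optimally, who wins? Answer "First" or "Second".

Mark each pile size as W (mover wins) or L (mover loses):
i:   0  1  2  3  4  5  6  7  8  9 10 11 12 13 14 15 16 17 18 19 20 21 22 23 24 25
     L  W  L  W  W  L  W  L  W  W  L  W  L  W  W  L  W  L  W  W  L  W  L  W  W  L
Position 25 is L, so the second player wins.

Second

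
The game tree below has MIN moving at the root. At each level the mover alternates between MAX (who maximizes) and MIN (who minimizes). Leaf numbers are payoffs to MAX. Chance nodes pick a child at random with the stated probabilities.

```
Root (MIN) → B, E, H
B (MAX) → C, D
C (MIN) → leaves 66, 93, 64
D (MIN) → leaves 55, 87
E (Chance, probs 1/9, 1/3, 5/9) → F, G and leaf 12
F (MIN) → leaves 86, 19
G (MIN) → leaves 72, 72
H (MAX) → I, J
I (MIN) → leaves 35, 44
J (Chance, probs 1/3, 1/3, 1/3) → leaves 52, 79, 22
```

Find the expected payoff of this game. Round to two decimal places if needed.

32.78

C (MIN): min(66, 93, 64) = 64
D (MIN): min(55, 87) = 55
B (MAX): max(64, 55) = 64
F (MIN): min(86, 19) = 19
G (MIN): min(72, 72) = 72
E (Chance): 1/9·19 + 1/3·72 + 5/9·12 = 32.78
I (MIN): min(35, 44) = 35
J (Chance): 1/3·52 + 1/3·79 + 1/3·22 = 51
H (MAX): max(35, 51) = 51
Root (MIN): min(64, 32.78, 51) = 32.78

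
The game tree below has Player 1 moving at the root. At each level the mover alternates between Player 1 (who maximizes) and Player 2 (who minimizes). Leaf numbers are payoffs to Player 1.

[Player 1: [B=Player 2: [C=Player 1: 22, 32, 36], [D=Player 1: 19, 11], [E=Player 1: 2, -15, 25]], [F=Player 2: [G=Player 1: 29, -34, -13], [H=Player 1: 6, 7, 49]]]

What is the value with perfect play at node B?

19

C: max(22, 32, 36) = 36
D: max(19, 11) = 19
E: max(2, -15, 25) = 25
B: min(36, 19, 25) = 19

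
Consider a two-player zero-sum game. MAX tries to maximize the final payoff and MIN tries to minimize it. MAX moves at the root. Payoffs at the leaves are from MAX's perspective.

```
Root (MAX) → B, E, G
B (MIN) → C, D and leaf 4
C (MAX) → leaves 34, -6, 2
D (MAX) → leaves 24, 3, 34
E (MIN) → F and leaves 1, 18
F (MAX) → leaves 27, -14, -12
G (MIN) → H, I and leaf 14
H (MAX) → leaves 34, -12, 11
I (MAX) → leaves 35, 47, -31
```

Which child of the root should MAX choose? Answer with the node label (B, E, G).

C (MAX): max(34, -6, 2) = 34
D (MAX): max(24, 3, 34) = 34
B (MIN): min(34, 34, 4) = 4
F (MAX): max(27, -14, -12) = 27
E (MIN): min(27, 1, 18) = 1
H (MAX): max(34, -12, 11) = 34
I (MAX): max(35, 47, -31) = 47
G (MIN): min(34, 47, 14) = 14
Root (MAX): max(4, 1, 14) = 14
MAX picks the child with the highest value: G (value 14).

G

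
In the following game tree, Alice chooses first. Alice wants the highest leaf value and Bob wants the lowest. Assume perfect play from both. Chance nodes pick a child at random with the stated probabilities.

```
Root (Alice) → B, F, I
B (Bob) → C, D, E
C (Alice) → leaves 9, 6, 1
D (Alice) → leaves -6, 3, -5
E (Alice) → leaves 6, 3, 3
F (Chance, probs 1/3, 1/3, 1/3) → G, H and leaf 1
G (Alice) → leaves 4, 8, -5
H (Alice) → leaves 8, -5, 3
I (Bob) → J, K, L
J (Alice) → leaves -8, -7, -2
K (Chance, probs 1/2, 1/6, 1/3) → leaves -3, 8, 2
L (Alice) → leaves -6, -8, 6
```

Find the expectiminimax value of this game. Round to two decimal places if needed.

C (Alice): max(9, 6, 1) = 9
D (Alice): max(-6, 3, -5) = 3
E (Alice): max(6, 3, 3) = 6
B (Bob): min(9, 3, 6) = 3
G (Alice): max(4, 8, -5) = 8
H (Alice): max(8, -5, 3) = 8
F (Chance): 1/3·8 + 1/3·8 + 1/3·1 = 5.67
J (Alice): max(-8, -7, -2) = -2
K (Chance): 1/2·-3 + 1/6·8 + 1/3·2 = 0.5
L (Alice): max(-6, -8, 6) = 6
I (Bob): min(-2, 0.5, 6) = -2
Root (Alice): max(3, 5.67, -2) = 5.67

5.67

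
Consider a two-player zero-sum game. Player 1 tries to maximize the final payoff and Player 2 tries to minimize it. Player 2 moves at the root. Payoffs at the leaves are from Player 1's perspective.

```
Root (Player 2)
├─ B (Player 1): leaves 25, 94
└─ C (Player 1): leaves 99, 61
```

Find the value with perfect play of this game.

94

B (Player 1): max(25, 94) = 94
C (Player 1): max(99, 61) = 99
Root (Player 2): min(94, 99) = 94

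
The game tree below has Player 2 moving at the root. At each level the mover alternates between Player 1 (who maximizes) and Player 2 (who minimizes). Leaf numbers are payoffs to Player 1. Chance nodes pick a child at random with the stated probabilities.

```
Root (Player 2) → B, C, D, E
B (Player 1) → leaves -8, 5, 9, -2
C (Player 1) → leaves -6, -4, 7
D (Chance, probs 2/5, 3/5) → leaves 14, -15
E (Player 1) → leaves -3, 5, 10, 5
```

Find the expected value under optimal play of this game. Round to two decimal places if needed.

-3.4

B (Player 1): max(-8, 5, 9, -2) = 9
C (Player 1): max(-6, -4, 7) = 7
D (Chance): 2/5·14 + 3/5·-15 = -3.4
E (Player 1): max(-3, 5, 10, 5) = 10
Root (Player 2): min(9, 7, -3.4, 10) = -3.4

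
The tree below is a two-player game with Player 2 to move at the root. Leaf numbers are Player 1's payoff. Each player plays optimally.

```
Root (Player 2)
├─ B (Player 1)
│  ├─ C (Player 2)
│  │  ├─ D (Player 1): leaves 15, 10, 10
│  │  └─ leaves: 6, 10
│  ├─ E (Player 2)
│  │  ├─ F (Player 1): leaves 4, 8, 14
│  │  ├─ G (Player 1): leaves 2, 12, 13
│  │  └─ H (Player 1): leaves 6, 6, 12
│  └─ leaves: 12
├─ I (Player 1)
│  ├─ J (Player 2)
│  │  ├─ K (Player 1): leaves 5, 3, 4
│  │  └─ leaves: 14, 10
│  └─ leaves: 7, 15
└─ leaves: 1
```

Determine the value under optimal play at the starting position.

D (Player 1): max(15, 10, 10) = 15
C (Player 2): min(15, 6, 10) = 6
F (Player 1): max(4, 8, 14) = 14
G (Player 1): max(2, 12, 13) = 13
H (Player 1): max(6, 6, 12) = 12
E (Player 2): min(14, 13, 12) = 12
B (Player 1): max(6, 12, 12) = 12
K (Player 1): max(5, 3, 4) = 5
J (Player 2): min(5, 14, 10) = 5
I (Player 1): max(5, 7, 15) = 15
Root (Player 2): min(12, 15, 1) = 1

1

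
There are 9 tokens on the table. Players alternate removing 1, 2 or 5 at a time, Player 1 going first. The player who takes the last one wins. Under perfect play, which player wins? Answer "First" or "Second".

Second

Positions where the player to move wins (W) vs loses (L):
i:   0  1  2  3  4  5  6  7  8  9
     L  W  W  L  W  W  L  W  W  L
Position 9 is L, so the second player wins.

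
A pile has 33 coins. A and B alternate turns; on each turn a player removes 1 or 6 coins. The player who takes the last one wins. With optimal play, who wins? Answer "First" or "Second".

i:   0  1  2  3  4  5  6  7  8  9 10 11 12 13 14 15 16 17 18 19 20 21 22 23 24 25 26 27 28 29 30 31 32 33
     L  W  L  W  L  W  W  L  W  L  W  L  W  W  L  W  L  W  L  W  W  L  W  L  W  L  W  W  L  W  L  W  L  W
Position 33 is W, so the first player wins.

First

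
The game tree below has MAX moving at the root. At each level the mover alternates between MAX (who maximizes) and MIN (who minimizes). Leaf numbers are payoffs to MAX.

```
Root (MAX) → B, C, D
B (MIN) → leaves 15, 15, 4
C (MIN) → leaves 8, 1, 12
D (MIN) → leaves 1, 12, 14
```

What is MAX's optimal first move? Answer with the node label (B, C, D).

B (MIN): min(15, 15, 4) = 4
C (MIN): min(8, 1, 12) = 1
D (MIN): min(1, 12, 14) = 1
Root (MAX): max(4, 1, 1) = 4
MAX picks the child with the highest value: B (value 4).

B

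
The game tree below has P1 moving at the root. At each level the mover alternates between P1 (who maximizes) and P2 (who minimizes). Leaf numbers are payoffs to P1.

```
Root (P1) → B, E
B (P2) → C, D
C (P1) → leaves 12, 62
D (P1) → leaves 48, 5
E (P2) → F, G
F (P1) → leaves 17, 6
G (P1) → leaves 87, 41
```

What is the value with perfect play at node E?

F: max(17, 6) = 17
G: max(87, 41) = 87
E: min(17, 87) = 17

17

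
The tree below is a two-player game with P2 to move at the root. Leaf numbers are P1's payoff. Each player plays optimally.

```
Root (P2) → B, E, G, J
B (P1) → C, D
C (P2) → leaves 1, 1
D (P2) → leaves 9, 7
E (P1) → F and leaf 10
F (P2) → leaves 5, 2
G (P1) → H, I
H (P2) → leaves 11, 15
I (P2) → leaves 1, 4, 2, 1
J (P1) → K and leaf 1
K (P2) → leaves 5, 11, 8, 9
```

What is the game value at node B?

C: min(1, 1) = 1
D: min(9, 7) = 7
B: max(1, 7) = 7

7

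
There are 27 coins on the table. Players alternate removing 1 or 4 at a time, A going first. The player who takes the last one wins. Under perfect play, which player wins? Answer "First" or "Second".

Second

i:   0  1  2  3  4  5  6  7  8  9 10 11 12 13 14 15 16 17 18 19 20 21 22 23 24 25 26 27
     L  W  L  W  W  L  W  L  W  W  L  W  L  W  W  L  W  L  W  W  L  W  L  W  W  L  W  L
Position 27 is L, so the second player wins.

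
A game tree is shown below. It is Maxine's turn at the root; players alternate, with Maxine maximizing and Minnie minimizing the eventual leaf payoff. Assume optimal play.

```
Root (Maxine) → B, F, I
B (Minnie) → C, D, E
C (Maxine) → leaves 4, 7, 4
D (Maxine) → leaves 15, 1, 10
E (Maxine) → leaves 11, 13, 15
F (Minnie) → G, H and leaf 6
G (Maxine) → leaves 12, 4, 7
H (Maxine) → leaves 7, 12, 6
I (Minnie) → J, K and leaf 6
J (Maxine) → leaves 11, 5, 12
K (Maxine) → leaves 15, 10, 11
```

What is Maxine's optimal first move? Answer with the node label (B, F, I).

B

C (Maxine): max(4, 7, 4) = 7
D (Maxine): max(15, 1, 10) = 15
E (Maxine): max(11, 13, 15) = 15
B (Minnie): min(7, 15, 15) = 7
G (Maxine): max(12, 4, 7) = 12
H (Maxine): max(7, 12, 6) = 12
F (Minnie): min(12, 12, 6) = 6
J (Maxine): max(11, 5, 12) = 12
K (Maxine): max(15, 10, 11) = 15
I (Minnie): min(12, 15, 6) = 6
Root (Maxine): max(7, 6, 6) = 7
Maxine picks the child with the highest value: B (value 7).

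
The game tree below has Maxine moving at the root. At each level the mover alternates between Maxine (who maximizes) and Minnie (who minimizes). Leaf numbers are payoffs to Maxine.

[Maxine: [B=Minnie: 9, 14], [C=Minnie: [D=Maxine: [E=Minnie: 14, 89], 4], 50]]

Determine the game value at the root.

B (Minnie): min(9, 14) = 9
E (Minnie): min(14, 89) = 14
D (Maxine): max(14, 4) = 14
C (Minnie): min(14, 50) = 14
Root (Maxine): max(9, 14) = 14

14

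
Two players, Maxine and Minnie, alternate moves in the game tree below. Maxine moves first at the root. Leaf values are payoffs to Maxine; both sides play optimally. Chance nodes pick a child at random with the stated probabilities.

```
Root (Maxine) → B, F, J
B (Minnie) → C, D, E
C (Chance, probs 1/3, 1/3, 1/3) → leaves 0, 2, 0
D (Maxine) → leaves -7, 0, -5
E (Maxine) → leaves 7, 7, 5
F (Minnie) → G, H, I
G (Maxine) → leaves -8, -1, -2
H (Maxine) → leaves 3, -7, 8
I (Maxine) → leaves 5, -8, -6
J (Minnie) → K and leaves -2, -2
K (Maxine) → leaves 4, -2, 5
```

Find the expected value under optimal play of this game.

C (Chance): 1/3·0 + 1/3·2 + 1/3·0 = 0.67
D (Maxine): max(-7, 0, -5) = 0
E (Maxine): max(7, 7, 5) = 7
B (Minnie): min(0.67, 0, 7) = 0
G (Maxine): max(-8, -1, -2) = -1
H (Maxine): max(3, -7, 8) = 8
I (Maxine): max(5, -8, -6) = 5
F (Minnie): min(-1, 8, 5) = -1
K (Maxine): max(4, -2, 5) = 5
J (Minnie): min(5, -2, -2) = -2
Root (Maxine): max(0, -1, -2) = 0

0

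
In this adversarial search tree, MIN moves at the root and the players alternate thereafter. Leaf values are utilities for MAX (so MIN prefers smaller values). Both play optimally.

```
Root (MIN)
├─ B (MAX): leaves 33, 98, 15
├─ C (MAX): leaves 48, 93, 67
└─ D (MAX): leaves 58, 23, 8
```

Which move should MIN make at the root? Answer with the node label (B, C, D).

D

B (MAX): max(33, 98, 15) = 98
C (MAX): max(48, 93, 67) = 93
D (MAX): max(58, 23, 8) = 58
Root (MIN): min(98, 93, 58) = 58
MIN picks the child with the lowest value: D (value 58).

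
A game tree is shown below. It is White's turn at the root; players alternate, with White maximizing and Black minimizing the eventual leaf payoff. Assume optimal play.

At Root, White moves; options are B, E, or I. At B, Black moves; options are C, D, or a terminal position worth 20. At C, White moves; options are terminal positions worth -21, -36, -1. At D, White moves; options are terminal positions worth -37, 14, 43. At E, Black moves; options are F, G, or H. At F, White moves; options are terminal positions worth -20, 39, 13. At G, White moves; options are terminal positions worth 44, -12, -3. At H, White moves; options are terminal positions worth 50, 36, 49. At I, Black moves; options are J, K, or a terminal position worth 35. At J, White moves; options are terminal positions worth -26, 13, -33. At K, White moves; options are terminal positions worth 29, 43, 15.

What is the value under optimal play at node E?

39

F: max(-20, 39, 13) = 39
G: max(44, -12, -3) = 44
H: max(50, 36, 49) = 50
E: min(39, 44, 50) = 39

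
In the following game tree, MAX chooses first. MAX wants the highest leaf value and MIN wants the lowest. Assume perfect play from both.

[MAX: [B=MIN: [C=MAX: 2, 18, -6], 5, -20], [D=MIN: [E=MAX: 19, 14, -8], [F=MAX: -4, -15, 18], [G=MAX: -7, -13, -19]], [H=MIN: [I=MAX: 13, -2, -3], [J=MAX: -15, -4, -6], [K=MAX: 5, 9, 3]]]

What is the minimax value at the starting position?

-4

C (MAX): max(2, 18, -6) = 18
B (MIN): min(18, 5, -20) = -20
E (MAX): max(19, 14, -8) = 19
F (MAX): max(-4, -15, 18) = 18
G (MAX): max(-7, -13, -19) = -7
D (MIN): min(19, 18, -7) = -7
I (MAX): max(13, -2, -3) = 13
J (MAX): max(-15, -4, -6) = -4
K (MAX): max(5, 9, 3) = 9
H (MIN): min(13, -4, 9) = -4
Root (MAX): max(-20, -7, -4) = -4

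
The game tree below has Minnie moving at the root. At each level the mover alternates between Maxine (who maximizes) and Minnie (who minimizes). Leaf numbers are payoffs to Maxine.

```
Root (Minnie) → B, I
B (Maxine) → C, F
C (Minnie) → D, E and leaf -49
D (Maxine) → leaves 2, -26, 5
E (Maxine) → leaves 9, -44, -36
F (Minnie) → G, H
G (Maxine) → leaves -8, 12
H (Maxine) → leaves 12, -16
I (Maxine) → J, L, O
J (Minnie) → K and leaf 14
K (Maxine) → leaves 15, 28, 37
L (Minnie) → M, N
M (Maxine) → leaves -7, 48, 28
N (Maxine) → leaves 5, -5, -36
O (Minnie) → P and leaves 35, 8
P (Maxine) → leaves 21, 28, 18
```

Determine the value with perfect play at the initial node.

D (Maxine): max(2, -26, 5) = 5
E (Maxine): max(9, -44, -36) = 9
C (Minnie): min(5, 9, -49) = -49
G (Maxine): max(-8, 12) = 12
H (Maxine): max(12, -16) = 12
F (Minnie): min(12, 12) = 12
B (Maxine): max(-49, 12) = 12
K (Maxine): max(15, 28, 37) = 37
J (Minnie): min(37, 14) = 14
M (Maxine): max(-7, 48, 28) = 48
N (Maxine): max(5, -5, -36) = 5
L (Minnie): min(48, 5) = 5
P (Maxine): max(21, 28, 18) = 28
O (Minnie): min(28, 35, 8) = 8
I (Maxine): max(14, 5, 8) = 14
Root (Minnie): min(12, 14) = 12

12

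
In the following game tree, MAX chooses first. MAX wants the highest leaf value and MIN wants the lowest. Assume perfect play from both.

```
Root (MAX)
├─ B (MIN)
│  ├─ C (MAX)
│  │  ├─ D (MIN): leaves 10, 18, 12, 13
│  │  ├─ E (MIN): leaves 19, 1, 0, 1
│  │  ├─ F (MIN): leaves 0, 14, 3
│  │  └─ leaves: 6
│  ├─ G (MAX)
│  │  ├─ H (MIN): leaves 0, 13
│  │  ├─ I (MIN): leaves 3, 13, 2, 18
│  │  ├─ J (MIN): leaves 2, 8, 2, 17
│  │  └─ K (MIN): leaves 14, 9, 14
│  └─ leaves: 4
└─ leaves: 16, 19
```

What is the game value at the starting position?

D (MIN): min(10, 18, 12, 13) = 10
E (MIN): min(19, 1, 0, 1) = 0
F (MIN): min(0, 14, 3) = 0
C (MAX): max(10, 0, 0, 6) = 10
H (MIN): min(0, 13) = 0
I (MIN): min(3, 13, 2, 18) = 2
J (MIN): min(2, 8, 2, 17) = 2
K (MIN): min(14, 9, 14) = 9
G (MAX): max(0, 2, 2, 9) = 9
B (MIN): min(10, 9, 4) = 4
Root (MAX): max(4, 16, 19) = 19

19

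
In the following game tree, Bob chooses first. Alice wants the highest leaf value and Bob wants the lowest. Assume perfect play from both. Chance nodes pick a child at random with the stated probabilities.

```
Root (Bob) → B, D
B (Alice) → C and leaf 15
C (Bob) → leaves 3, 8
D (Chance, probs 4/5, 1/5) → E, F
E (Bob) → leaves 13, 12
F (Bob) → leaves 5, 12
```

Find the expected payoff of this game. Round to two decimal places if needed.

10.6

C (Bob): min(3, 8) = 3
B (Alice): max(3, 15) = 15
E (Bob): min(13, 12) = 12
F (Bob): min(5, 12) = 5
D (Chance): 4/5·12 + 1/5·5 = 10.6
Root (Bob): min(15, 10.6) = 10.6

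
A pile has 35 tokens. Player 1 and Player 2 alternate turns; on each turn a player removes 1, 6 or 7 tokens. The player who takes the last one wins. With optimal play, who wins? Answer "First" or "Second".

Positions where the player to move wins (W) vs loses (L):
i:   0  1  2  3  4  5  6  7  8  9 10 11 12 13 14 15 16 17 18 19 20 21 22 23 24 25 26 27 28 29 30 31 32 33 34 35
     L  W  L  W  L  W  W  W  W  W  W  W  L  W  L  W  L  W  W  W  W  W  W  W  L  W  L  W  L  W  W  W  W  W  W  W
Position 35 is W, so the first player wins.

First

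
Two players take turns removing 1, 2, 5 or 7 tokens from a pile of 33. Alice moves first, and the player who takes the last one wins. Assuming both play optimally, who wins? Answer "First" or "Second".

W/L table (W = player to move can force a win):
i:   0  1  2  3  4  5  6  7  8  9 10 11 12 13 14 15 16 17 18 19 20 21 22 23 24 25 26 27 28 29 30 31 32 33
     L  W  W  L  W  W  L  W  W  L  W  W  L  W  W  L  W  W  L  W  W  L  W  W  L  W  W  L  W  W  L  W  W  L
Position 33 is L, so the second player wins.

Second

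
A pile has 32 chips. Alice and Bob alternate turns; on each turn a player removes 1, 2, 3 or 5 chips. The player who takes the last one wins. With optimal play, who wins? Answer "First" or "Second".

Second

Mark each pile size as W (mover wins) or L (mover loses):
i:   0  1  2  3  4  5  6  7  8  9 10 11 12 13 14 15 16 17 18 19 20 21 22 23 24 25 26 27 28 29 30 31 32
     L  W  W  W  L  W  W  W  L  W  W  W  L  W  W  W  L  W  W  W  L  W  W  W  L  W  W  W  L  W  W  W  L
Position 32 is L, so the second player wins.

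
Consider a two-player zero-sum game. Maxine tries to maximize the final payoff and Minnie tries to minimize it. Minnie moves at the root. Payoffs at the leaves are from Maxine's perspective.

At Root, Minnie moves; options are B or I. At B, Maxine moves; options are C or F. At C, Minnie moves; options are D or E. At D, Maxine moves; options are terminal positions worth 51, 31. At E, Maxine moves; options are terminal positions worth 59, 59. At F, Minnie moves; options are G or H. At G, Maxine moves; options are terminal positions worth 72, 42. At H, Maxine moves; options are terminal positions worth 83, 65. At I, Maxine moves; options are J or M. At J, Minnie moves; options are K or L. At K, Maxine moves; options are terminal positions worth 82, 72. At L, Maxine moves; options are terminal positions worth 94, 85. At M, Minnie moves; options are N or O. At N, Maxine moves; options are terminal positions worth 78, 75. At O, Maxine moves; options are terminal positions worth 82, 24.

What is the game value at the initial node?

72

D (Maxine): max(51, 31) = 51
E (Maxine): max(59, 59) = 59
C (Minnie): min(51, 59) = 51
G (Maxine): max(72, 42) = 72
H (Maxine): max(83, 65) = 83
F (Minnie): min(72, 83) = 72
B (Maxine): max(51, 72) = 72
K (Maxine): max(82, 72) = 82
L (Maxine): max(94, 85) = 94
J (Minnie): min(82, 94) = 82
N (Maxine): max(78, 75) = 78
O (Maxine): max(82, 24) = 82
M (Minnie): min(78, 82) = 78
I (Maxine): max(82, 78) = 82
Root (Minnie): min(72, 82) = 72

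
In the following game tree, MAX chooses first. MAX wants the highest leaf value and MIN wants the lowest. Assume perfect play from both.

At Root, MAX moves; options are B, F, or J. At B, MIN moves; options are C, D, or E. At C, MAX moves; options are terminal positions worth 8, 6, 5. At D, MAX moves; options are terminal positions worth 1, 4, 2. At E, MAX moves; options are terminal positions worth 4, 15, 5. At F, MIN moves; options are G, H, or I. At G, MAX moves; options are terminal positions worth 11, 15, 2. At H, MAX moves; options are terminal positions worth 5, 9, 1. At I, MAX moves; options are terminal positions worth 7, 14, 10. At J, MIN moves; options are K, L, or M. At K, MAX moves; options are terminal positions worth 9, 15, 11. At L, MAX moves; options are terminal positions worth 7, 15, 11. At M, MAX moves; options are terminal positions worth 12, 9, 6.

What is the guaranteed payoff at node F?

9

G: max(11, 15, 2) = 15
H: max(5, 9, 1) = 9
I: max(7, 14, 10) = 14
F: min(15, 9, 14) = 9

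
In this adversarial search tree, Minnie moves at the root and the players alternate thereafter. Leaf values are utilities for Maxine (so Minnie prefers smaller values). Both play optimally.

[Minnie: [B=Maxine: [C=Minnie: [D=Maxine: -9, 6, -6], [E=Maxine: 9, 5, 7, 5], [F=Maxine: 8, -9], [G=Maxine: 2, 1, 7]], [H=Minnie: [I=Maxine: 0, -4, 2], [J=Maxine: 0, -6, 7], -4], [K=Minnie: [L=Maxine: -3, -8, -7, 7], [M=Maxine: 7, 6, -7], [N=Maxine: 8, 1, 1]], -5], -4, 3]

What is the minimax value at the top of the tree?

D (Maxine): max(-9, 6, -6) = 6
E (Maxine): max(9, 5, 7, 5) = 9
F (Maxine): max(8, -9) = 8
G (Maxine): max(2, 1, 7) = 7
C (Minnie): min(6, 9, 8, 7) = 6
I (Maxine): max(0, -4, 2) = 2
J (Maxine): max(0, -6, 7) = 7
H (Minnie): min(2, 7, -4) = -4
L (Maxine): max(-3, -8, -7, 7) = 7
M (Maxine): max(7, 6, -7) = 7
N (Maxine): max(8, 1, 1) = 8
K (Minnie): min(7, 7, 8) = 7
B (Maxine): max(6, -4, 7, -5) = 7
Root (Minnie): min(7, -4, 3) = -4

-4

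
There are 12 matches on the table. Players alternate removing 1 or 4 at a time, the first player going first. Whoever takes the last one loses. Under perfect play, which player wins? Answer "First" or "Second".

First

Compute winning (W) and losing (L) positions by backward induction:
i:   0  1  2  3  4  5  6  7  8  9 10 11 12
     W  L  W  L  W  W  L  W  L  W  W  L  W
Position 12 is W, so the first player wins.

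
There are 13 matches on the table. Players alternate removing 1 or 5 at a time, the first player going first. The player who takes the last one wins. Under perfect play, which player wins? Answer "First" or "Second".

W/L table (W = player to move can force a win):
i:   0  1  2  3  4  5  6  7  8  9 10 11 12 13
     L  W  L  W  L  W  L  W  L  W  L  W  L  W
Position 13 is W, so the first player wins.

First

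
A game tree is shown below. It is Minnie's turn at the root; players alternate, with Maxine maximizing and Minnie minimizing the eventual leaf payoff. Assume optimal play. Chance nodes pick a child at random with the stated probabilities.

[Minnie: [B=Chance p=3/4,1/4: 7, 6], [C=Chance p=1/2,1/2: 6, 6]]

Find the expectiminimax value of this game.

B (Chance): 3/4·7 + 1/4·6 = 6.75
C (Chance): 1/2·6 + 1/2·6 = 6
Root (Minnie): min(6.75, 6) = 6

6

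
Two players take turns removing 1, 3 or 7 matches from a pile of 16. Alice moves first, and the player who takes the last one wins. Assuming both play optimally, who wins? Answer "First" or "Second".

Positions where the player to move wins (W) vs loses (L):
i:   0  1  2  3  4  5  6  7  8  9 10 11 12 13 14 15 16
     L  W  L  W  L  W  L  W  L  W  L  W  L  W  L  W  L
Position 16 is L, so the second player wins.

Second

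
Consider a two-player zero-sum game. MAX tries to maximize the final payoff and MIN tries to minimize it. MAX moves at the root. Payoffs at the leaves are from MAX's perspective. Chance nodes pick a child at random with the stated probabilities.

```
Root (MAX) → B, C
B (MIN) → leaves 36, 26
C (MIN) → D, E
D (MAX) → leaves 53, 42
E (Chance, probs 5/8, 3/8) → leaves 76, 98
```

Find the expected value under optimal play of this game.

B (MIN): min(36, 26) = 26
D (MAX): max(53, 42) = 53
E (Chance): 5/8·76 + 3/8·98 = 84.25
C (MIN): min(53, 84.25) = 53
Root (MAX): max(26, 53) = 53

53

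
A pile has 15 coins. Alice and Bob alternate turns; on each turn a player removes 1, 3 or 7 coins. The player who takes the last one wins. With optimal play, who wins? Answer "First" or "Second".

W/L table (W = player to move can force a win):
i:   0  1  2  3  4  5  6  7  8  9 10 11 12 13 14 15
     L  W  L  W  L  W  L  W  L  W  L  W  L  W  L  W
Position 15 is W, so the first player wins.

First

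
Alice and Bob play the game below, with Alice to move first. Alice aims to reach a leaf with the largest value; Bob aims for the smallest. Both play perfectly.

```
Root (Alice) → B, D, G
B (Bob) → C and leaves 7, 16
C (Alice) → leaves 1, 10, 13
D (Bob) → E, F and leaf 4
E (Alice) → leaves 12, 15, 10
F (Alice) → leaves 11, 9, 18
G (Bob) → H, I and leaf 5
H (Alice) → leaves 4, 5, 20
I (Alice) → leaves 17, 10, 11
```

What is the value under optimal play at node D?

4

E: max(12, 15, 10) = 15
F: max(11, 9, 18) = 18
D: min(15, 18, 4) = 4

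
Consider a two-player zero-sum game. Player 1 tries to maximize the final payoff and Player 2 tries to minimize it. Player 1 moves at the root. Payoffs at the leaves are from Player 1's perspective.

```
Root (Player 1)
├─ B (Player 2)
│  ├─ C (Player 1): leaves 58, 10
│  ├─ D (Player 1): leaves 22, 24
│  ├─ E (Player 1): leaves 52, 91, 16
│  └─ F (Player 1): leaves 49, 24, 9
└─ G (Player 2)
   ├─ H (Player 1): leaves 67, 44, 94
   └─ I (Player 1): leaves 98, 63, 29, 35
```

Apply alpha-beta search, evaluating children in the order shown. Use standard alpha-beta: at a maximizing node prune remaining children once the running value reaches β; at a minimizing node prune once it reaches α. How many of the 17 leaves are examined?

10

C [α=-∞,β=+∞]: v=58
D [α=-∞,β=58]: v=24
E [α=-∞,β=24]: v=52 after child 1 ≥ β → β-cutoff, skip 2
F [α=-∞,β=24]: v=49 after child 1 ≥ β → β-cutoff, skip 2
B [α=-∞,β=+∞]: v=24
H [α=24,β=+∞]: v=94
I [α=24,β=94]: v=98 after child 1 ≥ β → β-cutoff, skip 3
G [α=24,β=+∞]: v=94
Root [α=-∞,β=+∞]: v=94
Leaves evaluated: 10 of 17.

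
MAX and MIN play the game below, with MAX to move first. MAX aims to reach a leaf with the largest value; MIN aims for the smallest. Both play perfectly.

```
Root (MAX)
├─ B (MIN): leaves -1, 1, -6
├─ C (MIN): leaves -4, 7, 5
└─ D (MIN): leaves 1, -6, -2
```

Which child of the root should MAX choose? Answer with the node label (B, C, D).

C

B (MIN): min(-1, 1, -6) = -6
C (MIN): min(-4, 7, 5) = -4
D (MIN): min(1, -6, -2) = -6
Root (MAX): max(-6, -4, -6) = -4
MAX picks the child with the highest value: C (value -4).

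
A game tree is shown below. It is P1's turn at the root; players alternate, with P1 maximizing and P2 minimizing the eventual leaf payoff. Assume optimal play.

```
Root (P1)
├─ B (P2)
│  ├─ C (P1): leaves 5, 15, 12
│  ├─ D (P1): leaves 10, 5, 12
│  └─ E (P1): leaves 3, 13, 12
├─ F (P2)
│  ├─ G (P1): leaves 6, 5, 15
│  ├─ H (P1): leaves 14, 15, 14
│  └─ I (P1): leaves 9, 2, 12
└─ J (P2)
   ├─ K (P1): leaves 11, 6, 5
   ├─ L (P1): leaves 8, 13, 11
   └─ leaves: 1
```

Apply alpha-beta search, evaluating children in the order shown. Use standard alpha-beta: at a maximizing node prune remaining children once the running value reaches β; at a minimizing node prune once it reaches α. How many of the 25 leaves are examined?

19

C [α=-∞,β=+∞]: v=15
D [α=-∞,β=15]: v=12
E [α=-∞,β=12]: v=13 after child 2 ≥ β → β-cutoff, skip 1
B [α=-∞,β=+∞]: v=12
G [α=12,β=+∞]: v=15
H [α=12,β=15]: v=15 after child 2 ≥ β → β-cutoff, skip 1
I [α=12,β=15]: v=12
F [α=12,β=+∞]: v=12
K [α=12,β=+∞]: v=11
J [α=12,β=+∞]: v=11 after child 1 ≤ α → α-cutoff, skip 2
Root [α=-∞,β=+∞]: v=12
Leaves evaluated: 19 of 25.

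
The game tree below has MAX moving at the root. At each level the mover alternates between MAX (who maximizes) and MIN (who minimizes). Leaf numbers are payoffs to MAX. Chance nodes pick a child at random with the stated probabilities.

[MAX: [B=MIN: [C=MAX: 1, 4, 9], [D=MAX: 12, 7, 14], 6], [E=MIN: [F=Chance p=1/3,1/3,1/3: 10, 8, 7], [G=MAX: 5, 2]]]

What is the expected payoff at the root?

6

C (MAX): max(1, 4, 9) = 9
D (MAX): max(12, 7, 14) = 14
B (MIN): min(9, 14, 6) = 6
F (Chance): 1/3·10 + 1/3·8 + 1/3·7 = 8.33
G (MAX): max(5, 2) = 5
E (MIN): min(8.33, 5) = 5
Root (MAX): max(6, 5) = 6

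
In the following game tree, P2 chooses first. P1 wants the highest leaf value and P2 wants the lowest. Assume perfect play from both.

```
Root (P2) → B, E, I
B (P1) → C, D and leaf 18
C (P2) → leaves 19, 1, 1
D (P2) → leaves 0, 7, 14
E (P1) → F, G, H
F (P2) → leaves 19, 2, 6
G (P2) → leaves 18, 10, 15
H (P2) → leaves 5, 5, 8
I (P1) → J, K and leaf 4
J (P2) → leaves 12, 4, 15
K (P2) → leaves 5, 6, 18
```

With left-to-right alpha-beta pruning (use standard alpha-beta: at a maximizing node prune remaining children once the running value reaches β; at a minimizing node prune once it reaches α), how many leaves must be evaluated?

19

C [α=-∞,β=+∞]: v=1
D [α=1,β=+∞]: v=0 after child 1 ≤ α → α-cutoff, skip 2
B [α=-∞,β=+∞]: v=18
F [α=-∞,β=18]: v=2
G [α=2,β=18]: v=10
H [α=10,β=18]: v=5 after child 1 ≤ α → α-cutoff, skip 2
E [α=-∞,β=18]: v=10
J [α=-∞,β=10]: v=4
K [α=4,β=10]: v=5
I [α=-∞,β=10]: v=5
Root [α=-∞,β=+∞]: v=5
Leaves evaluated: 19 of 23.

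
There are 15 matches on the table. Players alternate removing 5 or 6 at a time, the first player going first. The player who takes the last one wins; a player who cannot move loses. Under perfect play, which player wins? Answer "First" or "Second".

Positions where the player to move wins (W) vs loses (L):
i:   0  1  2  3  4  5  6  7  8  9 10 11 12 13 14 15
     L  L  L  L  L  W  W  W  W  W  W  L  L  L  L  L
Position 15 is L, so the second player wins.

Second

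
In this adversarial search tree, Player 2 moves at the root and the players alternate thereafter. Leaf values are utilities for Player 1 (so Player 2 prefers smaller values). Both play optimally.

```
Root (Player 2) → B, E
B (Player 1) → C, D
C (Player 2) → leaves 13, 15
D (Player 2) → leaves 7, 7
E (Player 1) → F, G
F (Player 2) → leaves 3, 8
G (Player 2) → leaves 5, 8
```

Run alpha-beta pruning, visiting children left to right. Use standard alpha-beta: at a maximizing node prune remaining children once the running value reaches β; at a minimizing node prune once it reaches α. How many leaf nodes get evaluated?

7

C [α=-∞,β=+∞]: v=13
D [α=13,β=+∞]: v=7 after child 1 ≤ α → α-cutoff, skip 1
B [α=-∞,β=+∞]: v=13
F [α=-∞,β=13]: v=3
G [α=3,β=13]: v=5
E [α=-∞,β=13]: v=5
Root [α=-∞,β=+∞]: v=5
Leaves evaluated: 7 of 8.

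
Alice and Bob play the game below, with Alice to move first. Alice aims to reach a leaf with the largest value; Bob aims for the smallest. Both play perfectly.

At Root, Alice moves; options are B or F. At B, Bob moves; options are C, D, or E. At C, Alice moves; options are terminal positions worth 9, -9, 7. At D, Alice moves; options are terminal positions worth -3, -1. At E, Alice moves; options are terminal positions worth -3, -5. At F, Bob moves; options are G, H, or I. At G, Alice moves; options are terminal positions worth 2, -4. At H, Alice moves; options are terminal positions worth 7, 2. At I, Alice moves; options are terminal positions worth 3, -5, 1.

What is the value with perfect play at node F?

2

G: max(2, -4) = 2
H: max(7, 2) = 7
I: max(3, -5, 1) = 3
F: min(2, 7, 3) = 2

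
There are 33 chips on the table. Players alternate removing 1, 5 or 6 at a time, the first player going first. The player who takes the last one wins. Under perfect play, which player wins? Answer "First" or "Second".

Mark each pile size as W (mover wins) or L (mover loses):
i:   0  1  2  3  4  5  6  7  8  9 10 11 12 13 14 15 16 17 18 19 20 21 22 23 24 25 26 27 28 29 30 31 32 33
     L  W  L  W  L  W  W  W  W  W  W  L  W  L  W  L  W  W  W  W  W  W  L  W  L  W  L  W  W  W  W  W  W  L
Position 33 is L, so the second player wins.

Second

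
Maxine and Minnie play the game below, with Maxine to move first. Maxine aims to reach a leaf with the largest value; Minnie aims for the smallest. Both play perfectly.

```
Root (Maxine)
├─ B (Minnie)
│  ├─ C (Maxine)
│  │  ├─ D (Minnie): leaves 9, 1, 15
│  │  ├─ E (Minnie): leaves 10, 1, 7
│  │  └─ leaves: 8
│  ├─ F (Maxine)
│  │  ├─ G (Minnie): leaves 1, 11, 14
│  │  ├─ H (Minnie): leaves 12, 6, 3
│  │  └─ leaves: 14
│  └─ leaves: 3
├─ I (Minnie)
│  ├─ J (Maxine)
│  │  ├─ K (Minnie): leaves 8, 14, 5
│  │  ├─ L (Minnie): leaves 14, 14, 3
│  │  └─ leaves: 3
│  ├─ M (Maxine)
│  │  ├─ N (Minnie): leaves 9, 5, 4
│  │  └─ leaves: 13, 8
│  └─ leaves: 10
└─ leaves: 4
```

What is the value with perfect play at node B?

D: min(9, 1, 15) = 1
E: min(10, 1, 7) = 1
C: max(1, 1, 8) = 8
G: min(1, 11, 14) = 1
H: min(12, 6, 3) = 3
F: max(1, 3, 14) = 14
B: min(8, 14, 3) = 3

3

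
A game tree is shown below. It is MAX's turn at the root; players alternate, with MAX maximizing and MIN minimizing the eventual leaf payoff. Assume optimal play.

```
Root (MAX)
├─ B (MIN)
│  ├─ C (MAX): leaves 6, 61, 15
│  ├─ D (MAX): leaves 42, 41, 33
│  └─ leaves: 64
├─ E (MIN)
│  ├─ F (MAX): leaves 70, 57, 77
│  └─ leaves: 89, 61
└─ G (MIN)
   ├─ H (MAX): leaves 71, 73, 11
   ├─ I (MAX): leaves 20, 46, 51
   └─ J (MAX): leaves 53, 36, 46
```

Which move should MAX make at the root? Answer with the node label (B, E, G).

C (MAX): max(6, 61, 15) = 61
D (MAX): max(42, 41, 33) = 42
B (MIN): min(61, 42, 64) = 42
F (MAX): max(70, 57, 77) = 77
E (MIN): min(77, 89, 61) = 61
H (MAX): max(71, 73, 11) = 73
I (MAX): max(20, 46, 51) = 51
J (MAX): max(53, 36, 46) = 53
G (MIN): min(73, 51, 53) = 51
Root (MAX): max(42, 61, 51) = 61
MAX picks the child with the highest value: E (value 61).

E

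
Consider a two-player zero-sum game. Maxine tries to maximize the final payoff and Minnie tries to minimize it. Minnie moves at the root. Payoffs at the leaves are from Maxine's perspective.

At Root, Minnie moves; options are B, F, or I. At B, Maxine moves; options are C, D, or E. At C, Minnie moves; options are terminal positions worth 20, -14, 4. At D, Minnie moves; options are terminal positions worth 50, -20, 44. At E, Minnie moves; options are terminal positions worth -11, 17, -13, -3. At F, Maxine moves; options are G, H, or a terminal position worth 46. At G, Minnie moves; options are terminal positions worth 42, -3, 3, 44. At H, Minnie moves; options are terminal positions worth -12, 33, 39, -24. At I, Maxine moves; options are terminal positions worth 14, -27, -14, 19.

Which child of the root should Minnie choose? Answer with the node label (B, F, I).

C (Minnie): min(20, -14, 4) = -14
D (Minnie): min(50, -20, 44) = -20
E (Minnie): min(-11, 17, -13, -3) = -13
B (Maxine): max(-14, -20, -13) = -13
G (Minnie): min(42, -3, 3, 44) = -3
H (Minnie): min(-12, 33, 39, -24) = -24
F (Maxine): max(-3, -24, 46) = 46
I (Maxine): max(14, -27, -14, 19) = 19
Root (Minnie): min(-13, 46, 19) = -13
Minnie picks the child with the lowest value: B (value -13).

B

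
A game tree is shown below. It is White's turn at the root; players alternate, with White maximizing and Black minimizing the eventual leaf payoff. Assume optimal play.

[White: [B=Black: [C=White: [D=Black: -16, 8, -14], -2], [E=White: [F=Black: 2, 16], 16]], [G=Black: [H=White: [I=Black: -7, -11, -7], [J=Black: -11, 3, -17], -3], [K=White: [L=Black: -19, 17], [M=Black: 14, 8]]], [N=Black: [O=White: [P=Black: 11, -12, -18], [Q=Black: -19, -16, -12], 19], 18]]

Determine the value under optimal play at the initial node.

18

D (Black): min(-16, 8, -14) = -16
C (White): max(-16, -2) = -2
F (Black): min(2, 16) = 2
E (White): max(2, 16) = 16
B (Black): min(-2, 16) = -2
I (Black): min(-7, -11, -7) = -11
J (Black): min(-11, 3, -17) = -17
H (White): max(-11, -17, -3) = -3
L (Black): min(-19, 17) = -19
M (Black): min(14, 8) = 8
K (White): max(-19, 8) = 8
G (Black): min(-3, 8) = -3
P (Black): min(11, -12, -18) = -18
Q (Black): min(-19, -16, -12) = -19
O (White): max(-18, -19, 19) = 19
N (Black): min(19, 18) = 18
Root (White): max(-2, -3, 18) = 18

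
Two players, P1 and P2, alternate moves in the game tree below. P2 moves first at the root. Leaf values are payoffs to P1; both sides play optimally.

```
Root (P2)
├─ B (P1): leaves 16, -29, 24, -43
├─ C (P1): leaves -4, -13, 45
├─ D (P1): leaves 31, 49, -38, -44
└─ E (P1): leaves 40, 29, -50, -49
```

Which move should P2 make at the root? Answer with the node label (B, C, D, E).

B

B (P1): max(16, -29, 24, -43) = 24
C (P1): max(-4, -13, 45) = 45
D (P1): max(31, 49, -38, -44) = 49
E (P1): max(40, 29, -50, -49) = 40
Root (P2): min(24, 45, 49, 40) = 24
P2 picks the child with the lowest value: B (value 24).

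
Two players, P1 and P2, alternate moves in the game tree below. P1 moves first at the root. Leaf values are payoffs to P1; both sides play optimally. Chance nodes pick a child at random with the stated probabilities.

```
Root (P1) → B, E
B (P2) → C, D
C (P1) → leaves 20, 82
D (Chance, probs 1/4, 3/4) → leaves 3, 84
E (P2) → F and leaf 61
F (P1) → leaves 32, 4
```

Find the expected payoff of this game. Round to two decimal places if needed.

C (P1): max(20, 82) = 82
D (Chance): 1/4·3 + 3/4·84 = 63.75
B (P2): min(82, 63.75) = 63.75
F (P1): max(32, 4) = 32
E (P2): min(32, 61) = 32
Root (P1): max(63.75, 32) = 63.75

63.75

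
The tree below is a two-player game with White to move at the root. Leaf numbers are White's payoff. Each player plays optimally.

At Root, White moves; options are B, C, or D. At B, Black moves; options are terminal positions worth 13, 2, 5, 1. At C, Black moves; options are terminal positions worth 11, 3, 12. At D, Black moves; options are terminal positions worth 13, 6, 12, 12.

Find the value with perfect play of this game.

B (Black): min(13, 2, 5, 1) = 1
C (Black): min(11, 3, 12) = 3
D (Black): min(13, 6, 12, 12) = 6
Root (White): max(1, 3, 6) = 6

6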